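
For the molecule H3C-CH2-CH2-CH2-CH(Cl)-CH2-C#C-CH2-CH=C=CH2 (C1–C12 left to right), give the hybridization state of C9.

C9 has 4 σ bonds: steric number 4 → sp3.

sp^3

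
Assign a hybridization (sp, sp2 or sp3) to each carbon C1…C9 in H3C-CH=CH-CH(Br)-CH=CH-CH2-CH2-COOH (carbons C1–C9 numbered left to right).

C1 sp3, C2 sp2, C3 sp2, C4 sp3, C5 sp2, C6 sp2, C7 sp3, C8 sp3, C9 sp2

C1 carries 4 σ bonds, giving a steric number of 4, so it is sp3.
C2 is sp2: 3 σ bonds, plus one π bond, 3 electron-density regions.
C3 carries 3 σ bonds, plus one π bond, giving a steric number of 3, so it is sp2.
C4 carries 4 σ bonds, giving a steric number of 4, so it is sp3.
C5 carries 3 σ bonds, plus one π bond, giving a steric number of 3, so it is sp2.
C6 is sp2: 3 σ bonds, plus one π bond, 3 electron-density regions.
C7 has 4 σ bonds: steric number 4 → sp3.
C8 — 4 σ bonds. Steric number 4, so sp3.
C9: 3 σ bonds, plus one π bond; 3 regions of electron density → sp2.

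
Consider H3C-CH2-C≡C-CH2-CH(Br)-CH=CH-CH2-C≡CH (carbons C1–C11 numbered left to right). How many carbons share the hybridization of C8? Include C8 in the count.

C8 is sp2 (one π bond).
C1: sp3
C2: sp3
C3: sp
C4: sp
C5: sp3
C6: sp3
C7: sp2 ✓
C8: sp2 ✓
C9: sp3
C10: sp
C11: sp
2 carbons are sp2.

2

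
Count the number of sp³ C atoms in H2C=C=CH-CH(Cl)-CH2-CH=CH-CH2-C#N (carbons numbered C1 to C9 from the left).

C1: sp2
C2: sp
C3: sp2
C4: sp3 ✓
C5: sp3 ✓
C6: sp2
C7: sp2
C8: sp3 ✓
C9: sp
C4, C5, C8 → 3 sp3 carbons.

3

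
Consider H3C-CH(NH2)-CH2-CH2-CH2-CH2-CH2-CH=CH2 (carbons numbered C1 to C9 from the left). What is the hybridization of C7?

C7 is sp3: 4 σ bonds, 4 electron-density regions.

sp^3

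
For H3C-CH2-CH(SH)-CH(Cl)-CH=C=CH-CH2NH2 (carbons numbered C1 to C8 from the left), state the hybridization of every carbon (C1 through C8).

C1 sp3, C2 sp3, C3 sp3, C4 sp3, C5 sp2, C6 sp, C7 sp2, C8 sp3

C1: 4 σ bonds; 4 regions of electron density → sp3.
C2 is sp3: 4 σ bonds, 4 electron-density regions.
C3 has 4 σ bonds: steric number 4 → sp3.
C4 carries 4 σ bonds, giving a steric number of 4, so it is sp3.
C5: 3 σ bonds, plus one π bond; 3 regions of electron density → sp2.
C6 (2 σ bonds, plus two π bonds) has steric number 2: sp.
C7: 3 σ bonds, plus one π bond; 3 regions of electron density → sp2.
C8 has 4 σ bonds: steric number 4 → sp3.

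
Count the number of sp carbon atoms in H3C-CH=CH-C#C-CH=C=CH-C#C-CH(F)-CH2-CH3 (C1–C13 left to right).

C1: sp3
C2: sp2
C3: sp2
C4: sp ✓
C5: sp ✓
C6: sp2
C7: sp ✓
C8: sp2
C9: sp ✓
C10: sp ✓
C11: sp3
C12: sp3
C13: sp3
C4, C5, C7, C9, C10 → 5 sp carbons.

5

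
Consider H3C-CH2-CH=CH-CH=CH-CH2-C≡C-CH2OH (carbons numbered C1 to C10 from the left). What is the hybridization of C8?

C8 — 2 σ bonds, plus two π bonds. Steric number 2, so sp.

sp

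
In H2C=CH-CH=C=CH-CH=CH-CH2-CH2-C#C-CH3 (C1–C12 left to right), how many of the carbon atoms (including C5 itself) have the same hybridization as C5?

6

C5 is sp2 (one π bond).
C1: sp2 ✓
C2: sp2 ✓
C3: sp2 ✓
C4: sp
C5: sp2 ✓
C6: sp2 ✓
C7: sp2 ✓
C8: sp3
C9: sp3
C10: sp
C11: sp
C12: sp3
6 carbons are sp2.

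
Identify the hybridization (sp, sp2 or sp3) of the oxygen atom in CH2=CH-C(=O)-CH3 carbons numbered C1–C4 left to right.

The oxygen atom: 1 σ bond and 2 lone pairs, plus one π bond; 3 regions of electron density → sp2.

sp^2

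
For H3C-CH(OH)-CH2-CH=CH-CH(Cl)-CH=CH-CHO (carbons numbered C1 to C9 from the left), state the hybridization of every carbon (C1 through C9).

C1 (4 σ bonds) has steric number 4: sp3.
C2 — 4 σ bonds. Steric number 4, so sp3.
C3: 4 σ bonds — 4 electron domains, sp3.
C4 (3 σ bonds, plus one π bond) has steric number 3: sp2.
C5 carries 3 σ bonds, plus one π bond, giving a steric number of 3, so it is sp2.
C6: 4 σ bonds — 4 electron domains, sp3.
C7: 3 σ bonds, plus one π bond — 3 electron domains, sp2.
C8 has 3 σ bonds, plus one π bond: steric number 3 → sp2.
C9 is sp2: 3 σ bonds, plus one π bond, 3 electron-density regions.

C1 sp3, C2 sp3, C3 sp3, C4 sp2, C5 sp2, C6 sp3, C7 sp2, C8 sp2, C9 sp2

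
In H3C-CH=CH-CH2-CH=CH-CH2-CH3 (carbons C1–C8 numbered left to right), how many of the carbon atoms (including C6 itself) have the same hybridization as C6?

C6 is sp2 (one π bond).
C1: sp3
C2: sp2 ✓
C3: sp2 ✓
C4: sp3
C5: sp2 ✓
C6: sp2 ✓
C7: sp3
C8: sp3
4 carbons are sp2.

4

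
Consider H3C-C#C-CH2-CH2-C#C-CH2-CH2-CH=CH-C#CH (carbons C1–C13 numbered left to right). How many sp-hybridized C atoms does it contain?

C1: sp3
C2: sp ✓
C3: sp ✓
C4: sp3
C5: sp3
C6: sp ✓
C7: sp ✓
C8: sp3
C9: sp3
C10: sp2
C11: sp2
C12: sp ✓
C13: sp ✓
C2, C3, C6, C7, C12, C13 → 6 sp carbons.

6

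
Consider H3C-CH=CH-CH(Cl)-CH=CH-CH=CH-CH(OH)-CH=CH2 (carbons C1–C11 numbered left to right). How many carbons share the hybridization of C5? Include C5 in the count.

8

C5 is sp2 (one π bond).
C1: sp3
C2: sp2 ✓
C3: sp2 ✓
C4: sp3
C5: sp2 ✓
C6: sp2 ✓
C7: sp2 ✓
C8: sp2 ✓
C9: sp3
C10: sp2 ✓
C11: sp2 ✓
8 carbons are sp2.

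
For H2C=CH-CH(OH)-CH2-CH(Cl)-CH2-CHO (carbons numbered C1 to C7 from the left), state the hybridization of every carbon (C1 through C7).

C1 carries 3 σ bonds, plus one π bond, giving a steric number of 3, so it is sp2.
C2 (3 σ bonds, plus one π bond) has steric number 3: sp2.
C3 — 4 σ bonds. Steric number 4, so sp3.
C4 has 4 σ bonds: steric number 4 → sp3.
C5 is sp3: 4 σ bonds, 4 electron-density regions.
C6 carries 4 σ bonds, giving a steric number of 4, so it is sp3.
C7: 3 σ bonds, plus one π bond; 3 regions of electron density → sp2.

C1 sp2, C2 sp2, C3 sp3, C4 sp3, C5 sp3, C6 sp3, C7 sp2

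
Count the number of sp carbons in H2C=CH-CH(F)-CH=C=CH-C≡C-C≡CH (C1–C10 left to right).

5

C1: sp2
C2: sp2
C3: sp3
C4: sp2
C5: sp ✓
C6: sp2
C7: sp ✓
C8: sp ✓
C9: sp ✓
C10: sp ✓
C5, C7, C8, C9, C10 → 5 sp carbons.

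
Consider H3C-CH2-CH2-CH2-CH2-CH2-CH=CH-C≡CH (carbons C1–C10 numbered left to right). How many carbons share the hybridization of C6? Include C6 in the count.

C6 is sp3 (only σ bonds).
C1: sp3 ✓
C2: sp3 ✓
C3: sp3 ✓
C4: sp3 ✓
C5: sp3 ✓
C6: sp3 ✓
C7: sp2
C8: sp2
C9: sp
C10: sp
6 carbons are sp3.

6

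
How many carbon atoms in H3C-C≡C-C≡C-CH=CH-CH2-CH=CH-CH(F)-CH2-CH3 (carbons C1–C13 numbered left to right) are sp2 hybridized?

4

C1: sp3
C2: sp
C3: sp
C4: sp
C5: sp
C6: sp2 ✓
C7: sp2 ✓
C8: sp3
C9: sp2 ✓
C10: sp2 ✓
C11: sp3
C12: sp3
C13: sp3
C6, C7, C9, C10 → 4 sp2 carbons.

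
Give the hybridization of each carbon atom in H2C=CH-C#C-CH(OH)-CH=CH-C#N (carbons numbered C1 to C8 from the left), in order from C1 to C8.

C1: 3 σ bonds, plus one π bond — 3 electron domains, sp2.
C2 has 3 σ bonds, plus one π bond: steric number 3 → sp2.
C3 is sp: 2 σ bonds, plus two π bonds, 2 electron-density regions.
C4 (2 σ bonds, plus two π bonds) has steric number 2: sp.
C5 has 4 σ bonds: steric number 4 → sp3.
C6 has 3 σ bonds, plus one π bond: steric number 3 → sp2.
C7 is sp2: 3 σ bonds, plus one π bond, 3 electron-density regions.
C8 — 2 σ bonds, plus two π bonds. Steric number 2, so sp.

C1 sp2, C2 sp2, C3 sp, C4 sp, C5 sp3, C6 sp2, C7 sp2, C8 sp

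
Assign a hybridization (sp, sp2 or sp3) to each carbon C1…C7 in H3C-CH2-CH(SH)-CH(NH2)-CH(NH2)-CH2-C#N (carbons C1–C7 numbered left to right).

C1 sp3, C2 sp3, C3 sp3, C4 sp3, C5 sp3, C6 sp3, C7 sp

C1: 4 σ bonds — 4 electron domains, sp3.
C2 has 4 σ bonds: steric number 4 → sp3.
C3 — 4 σ bonds. Steric number 4, so sp3.
C4 is sp3: 4 σ bonds, 4 electron-density regions.
C5 carries 4 σ bonds, giving a steric number of 4, so it is sp3.
C6 carries 4 σ bonds, giving a steric number of 4, so it is sp3.
C7 (2 σ bonds, plus two π bonds) has steric number 2: sp.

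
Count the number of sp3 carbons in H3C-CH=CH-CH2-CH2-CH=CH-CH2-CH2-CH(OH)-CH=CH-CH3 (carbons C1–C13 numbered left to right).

C1: sp3 ✓
C2: sp2
C3: sp2
C4: sp3 ✓
C5: sp3 ✓
C6: sp2
C7: sp2
C8: sp3 ✓
C9: sp3 ✓
C10: sp3 ✓
C11: sp2
C12: sp2
C13: sp3 ✓
C1, C4, C5, C8, C9, C10, C13 → 7 sp3 carbons.

7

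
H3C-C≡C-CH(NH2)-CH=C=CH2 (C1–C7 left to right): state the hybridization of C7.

sp²

C7: 3 σ bonds, plus one π bond; 3 regions of electron density → sp2.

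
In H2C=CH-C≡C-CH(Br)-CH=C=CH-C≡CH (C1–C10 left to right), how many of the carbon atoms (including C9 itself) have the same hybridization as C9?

5

C9 is sp (two π bonds).
C1: sp2
C2: sp2
C3: sp ✓
C4: sp ✓
C5: sp3
C6: sp2
C7: sp ✓
C8: sp2
C9: sp ✓
C10: sp ✓
5 carbons are sp.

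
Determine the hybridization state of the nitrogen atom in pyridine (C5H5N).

N has two σ bonds and one lone pair in the ring plane (steric number 3 → sp2); its p orbital contributes one electron to the aromatic π system via the C=N double bond.

sp²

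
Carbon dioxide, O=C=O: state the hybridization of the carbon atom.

Two σ bonds, two π bonds → steric number 2 → sp.

sp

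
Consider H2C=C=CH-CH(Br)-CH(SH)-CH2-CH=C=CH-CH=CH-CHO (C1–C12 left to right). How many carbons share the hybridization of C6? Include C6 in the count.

C6 is sp3 (only σ bonds).
C1: sp2
C2: sp
C3: sp2
C4: sp3 ✓
C5: sp3 ✓
C6: sp3 ✓
C7: sp2
C8: sp
C9: sp2
C10: sp2
C11: sp2
C12: sp2
3 carbons are sp3.

3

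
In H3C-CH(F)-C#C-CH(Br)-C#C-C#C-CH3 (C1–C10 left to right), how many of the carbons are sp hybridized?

6

C1: sp3
C2: sp3
C3: sp ✓
C4: sp ✓
C5: sp3
C6: sp ✓
C7: sp ✓
C8: sp ✓
C9: sp ✓
C10: sp3
C3, C4, C6, C7, C8, C9 → 6 sp carbons.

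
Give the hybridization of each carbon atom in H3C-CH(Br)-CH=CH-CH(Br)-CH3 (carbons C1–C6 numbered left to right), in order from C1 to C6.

C1 has 4 σ bonds: steric number 4 → sp3.
C2: 4 σ bonds — 4 electron domains, sp3.
C3: 3 σ bonds, plus one π bond — 3 electron domains, sp2.
C4: 3 σ bonds, plus one π bond — 3 electron domains, sp2.
C5: 4 σ bonds; 4 regions of electron density → sp3.
C6 (4 σ bonds) has steric number 4: sp3.

C1 sp3, C2 sp3, C3 sp2, C4 sp2, C5 sp3, C6 sp3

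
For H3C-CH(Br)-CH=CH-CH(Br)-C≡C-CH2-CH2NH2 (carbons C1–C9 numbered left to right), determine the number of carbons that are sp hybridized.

2

C1: sp3
C2: sp3
C3: sp2
C4: sp2
C5: sp3
C6: sp ✓
C7: sp ✓
C8: sp3
C9: sp3
C6, C7 → 2 sp carbons.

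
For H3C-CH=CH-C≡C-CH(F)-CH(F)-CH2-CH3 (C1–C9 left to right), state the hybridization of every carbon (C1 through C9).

C1 (4 σ bonds) has steric number 4: sp3.
C2 is sp2: 3 σ bonds, plus one π bond, 3 electron-density regions.
C3 (3 σ bonds, plus one π bond) has steric number 3: sp2.
C4: 2 σ bonds, plus two π bonds; 2 regions of electron density → sp.
C5 carries 2 σ bonds, plus two π bonds, giving a steric number of 2, so it is sp.
C6 is sp3: 4 σ bonds, 4 electron-density regions.
C7: 4 σ bonds; 4 regions of electron density → sp3.
C8: 4 σ bonds; 4 regions of electron density → sp3.
C9 carries 4 σ bonds, giving a steric number of 4, so it is sp3.

C1 sp3, C2 sp2, C3 sp2, C4 sp, C5 sp, C6 sp3, C7 sp3, C8 sp3, C9 sp3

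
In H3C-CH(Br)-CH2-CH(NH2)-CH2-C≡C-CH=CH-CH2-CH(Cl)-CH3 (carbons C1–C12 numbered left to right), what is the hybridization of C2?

C2 has 4 σ bonds: steric number 4 → sp3.

sp³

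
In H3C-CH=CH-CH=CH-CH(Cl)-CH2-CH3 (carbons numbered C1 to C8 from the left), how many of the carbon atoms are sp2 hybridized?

4

C1: sp3
C2: sp2 ✓
C3: sp2 ✓
C4: sp2 ✓
C5: sp2 ✓
C6: sp3
C7: sp3
C8: sp3
C2, C3, C4, C5 → 4 sp2 carbons.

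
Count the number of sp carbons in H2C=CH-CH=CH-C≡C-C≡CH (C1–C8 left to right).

4

C1: sp2
C2: sp2
C3: sp2
C4: sp2
C5: sp ✓
C6: sp ✓
C7: sp ✓
C8: sp ✓
C5, C6, C7, C8 → 4 sp carbons.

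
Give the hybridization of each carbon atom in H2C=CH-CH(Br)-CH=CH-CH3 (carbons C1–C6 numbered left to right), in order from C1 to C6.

C1 sp2, C2 sp2, C3 sp3, C4 sp2, C5 sp2, C6 sp3

C1: 3 σ bonds, plus one π bond — 3 electron domains, sp2.
C2 — 3 σ bonds, plus one π bond. Steric number 3, so sp2.
C3 is sp3: 4 σ bonds, 4 electron-density regions.
C4 — 3 σ bonds, plus one π bond. Steric number 3, so sp2.
C5 — 3 σ bonds, plus one π bond. Steric number 3, so sp2.
C6 (4 σ bonds) has steric number 4: sp3.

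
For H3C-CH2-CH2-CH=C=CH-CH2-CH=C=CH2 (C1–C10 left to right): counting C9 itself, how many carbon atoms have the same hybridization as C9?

C9 is sp (two π bonds).
C1: sp3
C2: sp3
C3: sp3
C4: sp2
C5: sp ✓
C6: sp2
C7: sp3
C8: sp2
C9: sp ✓
C10: sp2
2 carbons are sp.

2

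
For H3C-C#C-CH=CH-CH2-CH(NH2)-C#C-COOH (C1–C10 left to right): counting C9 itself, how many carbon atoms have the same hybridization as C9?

4

C9 is sp (two π bonds).
C1: sp3
C2: sp ✓
C3: sp ✓
C4: sp2
C5: sp2
C6: sp3
C7: sp3
C8: sp ✓
C9: sp ✓
C10: sp2
4 carbons are sp.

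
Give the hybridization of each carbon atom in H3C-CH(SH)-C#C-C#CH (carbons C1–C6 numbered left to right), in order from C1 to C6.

C1 sp3, C2 sp3, C3 sp, C4 sp, C5 sp, C6 sp

C1: 4 σ bonds; 4 regions of electron density → sp3.
C2: 4 σ bonds; 4 regions of electron density → sp3.
C3 has 2 σ bonds, plus two π bonds: steric number 2 → sp.
C4 carries 2 σ bonds, plus two π bonds, giving a steric number of 2, so it is sp.
C5 has 2 σ bonds, plus two π bonds: steric number 2 → sp.
C6 has 2 σ bonds, plus two π bonds: steric number 2 → sp.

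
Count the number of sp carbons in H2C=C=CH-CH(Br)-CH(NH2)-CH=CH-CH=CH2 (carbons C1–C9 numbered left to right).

C1: sp2
C2: sp ✓
C3: sp2
C4: sp3
C5: sp3
C6: sp2
C7: sp2
C8: sp2
C9: sp2
C2 → 1 sp carbon.

1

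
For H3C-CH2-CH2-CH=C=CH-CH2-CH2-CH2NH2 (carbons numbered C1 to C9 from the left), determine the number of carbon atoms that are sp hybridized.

C1: sp3
C2: sp3
C3: sp3
C4: sp2
C5: sp ✓
C6: sp2
C7: sp3
C8: sp3
C9: sp3
C5 → 1 sp carbon.

1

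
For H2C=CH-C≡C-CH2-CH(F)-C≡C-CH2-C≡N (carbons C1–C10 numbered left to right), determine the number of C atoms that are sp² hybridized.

C1: sp2 ✓
C2: sp2 ✓
C3: sp
C4: sp
C5: sp3
C6: sp3
C7: sp
C8: sp
C9: sp3
C10: sp
C1, C2 → 2 sp2 carbons.

2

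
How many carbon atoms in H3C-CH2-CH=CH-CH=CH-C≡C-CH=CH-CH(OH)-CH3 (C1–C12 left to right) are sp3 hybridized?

C1: sp3 ✓
C2: sp3 ✓
C3: sp2
C4: sp2
C5: sp2
C6: sp2
C7: sp
C8: sp
C9: sp2
C10: sp2
C11: sp3 ✓
C12: sp3 ✓
C1, C2, C11, C12 → 4 sp3 carbons.

4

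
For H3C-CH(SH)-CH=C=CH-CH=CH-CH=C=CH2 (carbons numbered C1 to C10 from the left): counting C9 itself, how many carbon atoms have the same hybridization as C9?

2

C9 is sp (two π bonds).
C1: sp3
C2: sp3
C3: sp2
C4: sp ✓
C5: sp2
C6: sp2
C7: sp2
C8: sp2
C9: sp ✓
C10: sp2
2 carbons are sp.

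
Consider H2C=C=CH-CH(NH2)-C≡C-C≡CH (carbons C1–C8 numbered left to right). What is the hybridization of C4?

C4 has 4 σ bonds: steric number 4 → sp3.

sp^3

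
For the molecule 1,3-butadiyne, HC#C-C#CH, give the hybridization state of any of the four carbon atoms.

sp

Every carbon is part of a C≡C triple bond: two σ regions → sp.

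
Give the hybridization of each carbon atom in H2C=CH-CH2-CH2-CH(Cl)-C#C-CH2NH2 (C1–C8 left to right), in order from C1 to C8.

C1 sp2, C2 sp2, C3 sp3, C4 sp3, C5 sp3, C6 sp, C7 sp, C8 sp3

C1 (3 σ bonds, plus one π bond) has steric number 3: sp2.
C2 has 3 σ bonds, plus one π bond: steric number 3 → sp2.
C3 is sp3: 4 σ bonds, 4 electron-density regions.
C4 is sp3: 4 σ bonds, 4 electron-density regions.
C5 (4 σ bonds) has steric number 4: sp3.
C6 has 2 σ bonds, plus two π bonds: steric number 2 → sp.
C7: 2 σ bonds, plus two π bonds; 2 regions of electron density → sp.
C8 has 4 σ bonds: steric number 4 → sp3.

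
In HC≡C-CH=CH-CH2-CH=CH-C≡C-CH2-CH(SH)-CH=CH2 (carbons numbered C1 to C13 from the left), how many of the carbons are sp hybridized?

4

C1: sp ✓
C2: sp ✓
C3: sp2
C4: sp2
C5: sp3
C6: sp2
C7: sp2
C8: sp ✓
C9: sp ✓
C10: sp3
C11: sp3
C12: sp2
C13: sp2
C1, C2, C8, C9 → 4 sp carbons.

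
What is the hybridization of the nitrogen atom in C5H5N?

sp²

N has two σ bonds and one lone pair in the ring plane (steric number 3 → sp2); its p orbital contributes one electron to the aromatic π system via the C=N double bond.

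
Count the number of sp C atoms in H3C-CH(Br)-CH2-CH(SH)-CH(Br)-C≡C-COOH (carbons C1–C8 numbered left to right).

C1: sp3
C2: sp3
C3: sp3
C4: sp3
C5: sp3
C6: sp ✓
C7: sp ✓
C8: sp2
C6, C7 → 2 sp carbons.

2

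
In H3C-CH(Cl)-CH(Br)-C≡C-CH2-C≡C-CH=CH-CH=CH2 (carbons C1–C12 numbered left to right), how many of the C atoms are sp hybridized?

C1: sp3
C2: sp3
C3: sp3
C4: sp ✓
C5: sp ✓
C6: sp3
C7: sp ✓
C8: sp ✓
C9: sp2
C10: sp2
C11: sp2
C12: sp2
C4, C5, C7, C8 → 4 sp carbons.

4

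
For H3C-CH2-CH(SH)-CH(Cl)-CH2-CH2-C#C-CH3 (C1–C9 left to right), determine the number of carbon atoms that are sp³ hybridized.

C1: sp3 ✓
C2: sp3 ✓
C3: sp3 ✓
C4: sp3 ✓
C5: sp3 ✓
C6: sp3 ✓
C7: sp
C8: sp
C9: sp3 ✓
C1, C2, C3, C4, C5, C6, C9 → 7 sp3 carbons.

7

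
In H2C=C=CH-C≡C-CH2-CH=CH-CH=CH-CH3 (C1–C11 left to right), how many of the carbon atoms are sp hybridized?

C1: sp2
C2: sp ✓
C3: sp2
C4: sp ✓
C5: sp ✓
C6: sp3
C7: sp2
C8: sp2
C9: sp2
C10: sp2
C11: sp3
C2, C4, C5 → 3 sp carbons.

3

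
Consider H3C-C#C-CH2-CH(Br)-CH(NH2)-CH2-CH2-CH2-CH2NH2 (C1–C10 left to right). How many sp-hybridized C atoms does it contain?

2

C1: sp3
C2: sp ✓
C3: sp ✓
C4: sp3
C5: sp3
C6: sp3
C7: sp3
C8: sp3
C9: sp3
C10: sp3
C2, C3 → 2 sp carbons.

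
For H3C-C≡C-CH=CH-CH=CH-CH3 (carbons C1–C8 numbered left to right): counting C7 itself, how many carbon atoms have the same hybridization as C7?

4

C7 is sp2 (one π bond).
C1: sp3
C2: sp
C3: sp
C4: sp2 ✓
C5: sp2 ✓
C6: sp2 ✓
C7: sp2 ✓
C8: sp3
4 carbons are sp2.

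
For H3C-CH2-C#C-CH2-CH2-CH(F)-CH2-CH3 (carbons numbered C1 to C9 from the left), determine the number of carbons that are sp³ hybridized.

C1: sp3 ✓
C2: sp3 ✓
C3: sp
C4: sp
C5: sp3 ✓
C6: sp3 ✓
C7: sp3 ✓
C8: sp3 ✓
C9: sp3 ✓
C1, C2, C5, C6, C7, C8, C9 → 7 sp3 carbons.

7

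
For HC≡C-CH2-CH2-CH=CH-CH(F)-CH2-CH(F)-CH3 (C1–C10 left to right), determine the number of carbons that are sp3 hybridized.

6

C1: sp
C2: sp
C3: sp3 ✓
C4: sp3 ✓
C5: sp2
C6: sp2
C7: sp3 ✓
C8: sp3 ✓
C9: sp3 ✓
C10: sp3 ✓
C3, C4, C7, C8, C9, C10 → 6 sp3 carbons.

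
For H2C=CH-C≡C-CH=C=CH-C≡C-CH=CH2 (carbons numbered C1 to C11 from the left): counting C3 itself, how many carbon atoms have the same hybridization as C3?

C3 is sp (two π bonds).
C1: sp2
C2: sp2
C3: sp ✓
C4: sp ✓
C5: sp2
C6: sp ✓
C7: sp2
C8: sp ✓
C9: sp ✓
C10: sp2
C11: sp2
5 carbons are sp.

5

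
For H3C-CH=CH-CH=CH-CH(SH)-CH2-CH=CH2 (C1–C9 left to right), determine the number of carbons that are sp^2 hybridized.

6

C1: sp3
C2: sp2 ✓
C3: sp2 ✓
C4: sp2 ✓
C5: sp2 ✓
C6: sp3
C7: sp3
C8: sp2 ✓
C9: sp2 ✓
C2, C3, C4, C5, C8, C9 → 6 sp2 carbons.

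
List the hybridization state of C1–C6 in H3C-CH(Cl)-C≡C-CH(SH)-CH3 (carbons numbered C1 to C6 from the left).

C1 has 4 σ bonds: steric number 4 → sp3.
C2 is sp3: 4 σ bonds, 4 electron-density regions.
C3: 2 σ bonds, plus two π bonds; 2 regions of electron density → sp.
C4: 2 σ bonds, plus two π bonds; 2 regions of electron density → sp.
C5: 4 σ bonds; 4 regions of electron density → sp3.
C6 — 4 σ bonds. Steric number 4, so sp3.

C1 sp3, C2 sp3, C3 sp, C4 sp, C5 sp3, C6 sp3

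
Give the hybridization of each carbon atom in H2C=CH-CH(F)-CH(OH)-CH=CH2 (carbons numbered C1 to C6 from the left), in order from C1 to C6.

C1 sp2, C2 sp2, C3 sp3, C4 sp3, C5 sp2, C6 sp2

C1: 3 σ bonds, plus one π bond — 3 electron domains, sp2.
C2 carries 3 σ bonds, plus one π bond, giving a steric number of 3, so it is sp2.
C3 — 4 σ bonds. Steric number 4, so sp3.
C4 (4 σ bonds) has steric number 4: sp3.
C5 has 3 σ bonds, plus one π bond: steric number 3 → sp2.
C6 has 3 σ bonds, plus one π bond: steric number 3 → sp2.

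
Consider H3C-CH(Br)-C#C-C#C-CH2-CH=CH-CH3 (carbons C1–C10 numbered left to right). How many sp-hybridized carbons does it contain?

C1: sp3
C2: sp3
C3: sp ✓
C4: sp ✓
C5: sp ✓
C6: sp ✓
C7: sp3
C8: sp2
C9: sp2
C10: sp3
C3, C4, C5, C6 → 4 sp carbons.

4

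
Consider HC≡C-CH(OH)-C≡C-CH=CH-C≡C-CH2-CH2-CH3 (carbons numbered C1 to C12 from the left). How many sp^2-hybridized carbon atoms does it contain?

2

C1: sp
C2: sp
C3: sp3
C4: sp
C5: sp
C6: sp2 ✓
C7: sp2 ✓
C8: sp
C9: sp
C10: sp3
C11: sp3
C12: sp3
C6, C7 → 2 sp2 carbons.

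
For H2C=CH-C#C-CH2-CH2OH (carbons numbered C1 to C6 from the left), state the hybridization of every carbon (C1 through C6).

C1 sp2, C2 sp2, C3 sp, C4 sp, C5 sp3, C6 sp3

C1: 3 σ bonds, plus one π bond; 3 regions of electron density → sp2.
C2 carries 3 σ bonds, plus one π bond, giving a steric number of 3, so it is sp2.
C3: 2 σ bonds, plus two π bonds — 2 electron domains, sp.
C4 carries 2 σ bonds, plus two π bonds, giving a steric number of 2, so it is sp.
C5 carries 4 σ bonds, giving a steric number of 4, so it is sp3.
C6 is sp3: 4 σ bonds, 4 electron-density regions.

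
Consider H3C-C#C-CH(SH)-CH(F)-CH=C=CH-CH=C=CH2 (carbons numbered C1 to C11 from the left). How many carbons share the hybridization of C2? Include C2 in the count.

4

C2 is sp (two π bonds).
C1: sp3
C2: sp ✓
C3: sp ✓
C4: sp3
C5: sp3
C6: sp2
C7: sp ✓
C8: sp2
C9: sp2
C10: sp ✓
C11: sp2
4 carbons are sp.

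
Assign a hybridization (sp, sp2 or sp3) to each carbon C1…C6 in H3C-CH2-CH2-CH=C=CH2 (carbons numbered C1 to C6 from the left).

C1 (4 σ bonds) has steric number 4: sp3.
C2 is sp3: 4 σ bonds, 4 electron-density regions.
C3: 4 σ bonds — 4 electron domains, sp3.
C4 (3 σ bonds, plus one π bond) has steric number 3: sp2.
C5: 2 σ bonds, plus two π bonds; 2 regions of electron density → sp.
C6 carries 3 σ bonds, plus one π bond, giving a steric number of 3, so it is sp2.

C1 sp3, C2 sp3, C3 sp3, C4 sp2, C5 sp, C6 sp2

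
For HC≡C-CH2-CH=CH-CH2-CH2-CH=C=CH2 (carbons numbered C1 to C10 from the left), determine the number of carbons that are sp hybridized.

C1: sp ✓
C2: sp ✓
C3: sp3
C4: sp2
C5: sp2
C6: sp3
C7: sp3
C8: sp2
C9: sp ✓
C10: sp2
C1, C2, C9 → 3 sp carbons.

3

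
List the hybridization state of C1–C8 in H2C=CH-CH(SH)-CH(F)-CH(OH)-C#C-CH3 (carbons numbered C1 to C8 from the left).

C1 carries 3 σ bonds, plus one π bond, giving a steric number of 3, so it is sp2.
C2 (3 σ bonds, plus one π bond) has steric number 3: sp2.
C3: 4 σ bonds; 4 regions of electron density → sp3.
C4 is sp3: 4 σ bonds, 4 electron-density regions.
C5 carries 4 σ bonds, giving a steric number of 4, so it is sp3.
C6 — 2 σ bonds, plus two π bonds. Steric number 2, so sp.
C7 has 2 σ bonds, plus two π bonds: steric number 2 → sp.
C8 is sp3: 4 σ bonds, 4 electron-density regions.

C1 sp2, C2 sp2, C3 sp3, C4 sp3, C5 sp3, C6 sp, C7 sp, C8 sp3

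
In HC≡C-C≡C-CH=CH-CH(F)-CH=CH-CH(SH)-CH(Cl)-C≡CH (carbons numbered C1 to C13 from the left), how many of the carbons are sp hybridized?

C1: sp ✓
C2: sp ✓
C3: sp ✓
C4: sp ✓
C5: sp2
C6: sp2
C7: sp3
C8: sp2
C9: sp2
C10: sp3
C11: sp3
C12: sp ✓
C13: sp ✓
C1, C2, C3, C4, C12, C13 → 6 sp carbons.

6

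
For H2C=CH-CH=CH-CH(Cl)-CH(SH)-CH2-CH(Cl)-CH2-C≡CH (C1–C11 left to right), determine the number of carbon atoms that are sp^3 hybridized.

C1: sp2
C2: sp2
C3: sp2
C4: sp2
C5: sp3 ✓
C6: sp3 ✓
C7: sp3 ✓
C8: sp3 ✓
C9: sp3 ✓
C10: sp
C11: sp
C5, C6, C7, C8, C9 → 5 sp3 carbons.

5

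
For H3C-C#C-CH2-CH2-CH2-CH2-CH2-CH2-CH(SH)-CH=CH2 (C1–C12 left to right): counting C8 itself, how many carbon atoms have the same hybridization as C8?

C8 is sp3 (only σ bonds).
C1: sp3 ✓
C2: sp
C3: sp
C4: sp3 ✓
C5: sp3 ✓
C6: sp3 ✓
C7: sp3 ✓
C8: sp3 ✓
C9: sp3 ✓
C10: sp3 ✓
C11: sp2
C12: sp2
8 carbons are sp3.

8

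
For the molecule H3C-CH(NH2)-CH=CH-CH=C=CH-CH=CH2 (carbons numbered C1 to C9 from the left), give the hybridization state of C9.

sp²

C9: 3 σ bonds, plus one π bond; 3 regions of electron density → sp2.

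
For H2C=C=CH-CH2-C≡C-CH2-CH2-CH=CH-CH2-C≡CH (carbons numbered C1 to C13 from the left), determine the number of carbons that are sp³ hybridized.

4

C1: sp2
C2: sp
C3: sp2
C4: sp3 ✓
C5: sp
C6: sp
C7: sp3 ✓
C8: sp3 ✓
C9: sp2
C10: sp2
C11: sp3 ✓
C12: sp
C13: sp
C4, C7, C8, C11 → 4 sp3 carbons.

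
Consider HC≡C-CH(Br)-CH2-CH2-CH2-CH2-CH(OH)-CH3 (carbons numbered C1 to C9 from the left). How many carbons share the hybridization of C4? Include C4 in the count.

C4 is sp3 (only σ bonds).
C1: sp
C2: sp
C3: sp3 ✓
C4: sp3 ✓
C5: sp3 ✓
C6: sp3 ✓
C7: sp3 ✓
C8: sp3 ✓
C9: sp3 ✓
7 carbons are sp3.

7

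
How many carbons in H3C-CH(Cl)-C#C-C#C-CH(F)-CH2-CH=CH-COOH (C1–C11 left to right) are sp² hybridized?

3

C1: sp3
C2: sp3
C3: sp
C4: sp
C5: sp
C6: sp
C7: sp3
C8: sp3
C9: sp2 ✓
C10: sp2 ✓
C11: sp2 ✓
C9, C10, C11 → 3 sp2 carbons.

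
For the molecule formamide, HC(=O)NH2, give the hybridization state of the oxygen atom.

sp^2

The oxygen atom: 1 σ bond and 2 lone pairs, plus one π bond — 3 electron domains, sp2.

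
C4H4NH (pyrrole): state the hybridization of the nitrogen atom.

sp2

N has three σ bonds; its lone pair occupies the p orbital and is part of the aromatic π system, so N is sp2 (not the sp3 a naive steric count of 4 would give).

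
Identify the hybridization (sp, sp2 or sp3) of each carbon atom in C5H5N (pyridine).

Each carbon atom — 3 σ bonds, plus one π bond. Steric number 3, so sp2.

sp^2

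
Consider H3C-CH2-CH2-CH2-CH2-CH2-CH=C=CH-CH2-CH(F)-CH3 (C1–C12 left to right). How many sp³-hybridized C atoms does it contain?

C1: sp3 ✓
C2: sp3 ✓
C3: sp3 ✓
C4: sp3 ✓
C5: sp3 ✓
C6: sp3 ✓
C7: sp2
C8: sp
C9: sp2
C10: sp3 ✓
C11: sp3 ✓
C12: sp3 ✓
C1, C2, C3, C4, C5, C6, C10, C11, C12 → 9 sp3 carbons.

9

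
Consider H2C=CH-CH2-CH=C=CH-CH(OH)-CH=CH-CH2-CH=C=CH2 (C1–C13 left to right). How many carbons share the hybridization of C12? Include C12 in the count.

2

C12 is sp (two π bonds).
C1: sp2
C2: sp2
C3: sp3
C4: sp2
C5: sp ✓
C6: sp2
C7: sp3
C8: sp2
C9: sp2
C10: sp3
C11: sp2
C12: sp ✓
C13: sp2
2 carbons are sp.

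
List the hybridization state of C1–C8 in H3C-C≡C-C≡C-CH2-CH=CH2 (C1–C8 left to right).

C1 is sp3: 4 σ bonds, 4 electron-density regions.
C2 carries 2 σ bonds, plus two π bonds, giving a steric number of 2, so it is sp.
C3 is sp: 2 σ bonds, plus two π bonds, 2 electron-density regions.
C4: 2 σ bonds, plus two π bonds — 2 electron domains, sp.
C5 has 2 σ bonds, plus two π bonds: steric number 2 → sp.
C6 has 4 σ bonds: steric number 4 → sp3.
C7 carries 3 σ bonds, plus one π bond, giving a steric number of 3, so it is sp2.
C8: 3 σ bonds, plus one π bond — 3 electron domains, sp2.

C1 sp3, C2 sp, C3 sp, C4 sp, C5 sp, C6 sp3, C7 sp2, C8 sp2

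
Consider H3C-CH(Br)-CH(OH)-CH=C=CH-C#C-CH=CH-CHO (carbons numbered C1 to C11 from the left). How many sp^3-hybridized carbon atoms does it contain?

3

C1: sp3 ✓
C2: sp3 ✓
C3: sp3 ✓
C4: sp2
C5: sp
C6: sp2
C7: sp
C8: sp
C9: sp2
C10: sp2
C11: sp2
C1, C2, C3 → 3 sp3 carbons.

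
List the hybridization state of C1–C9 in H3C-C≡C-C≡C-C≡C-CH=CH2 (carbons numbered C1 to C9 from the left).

C1: 4 σ bonds — 4 electron domains, sp3.
C2 — 2 σ bonds, plus two π bonds. Steric number 2, so sp.
C3 (2 σ bonds, plus two π bonds) has steric number 2: sp.
C4: 2 σ bonds, plus two π bonds; 2 regions of electron density → sp.
C5 is sp: 2 σ bonds, plus two π bonds, 2 electron-density regions.
C6 has 2 σ bonds, plus two π bonds: steric number 2 → sp.
C7 carries 2 σ bonds, plus two π bonds, giving a steric number of 2, so it is sp.
C8: 3 σ bonds, plus one π bond; 3 regions of electron density → sp2.
C9 — 3 σ bonds, plus one π bond. Steric number 3, so sp2.

C1 sp3, C2 sp, C3 sp, C4 sp, C5 sp, C6 sp, C7 sp, C8 sp2, C9 sp2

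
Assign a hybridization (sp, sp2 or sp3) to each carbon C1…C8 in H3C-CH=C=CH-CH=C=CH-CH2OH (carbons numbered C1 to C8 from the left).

C1 carries 4 σ bonds, giving a steric number of 4, so it is sp3.
C2: 3 σ bonds, plus one π bond; 3 regions of electron density → sp2.
C3 — 2 σ bonds, plus two π bonds. Steric number 2, so sp.
C4 is sp2: 3 σ bonds, plus one π bond, 3 electron-density regions.
C5 (3 σ bonds, plus one π bond) has steric number 3: sp2.
C6: 2 σ bonds, plus two π bonds — 2 electron domains, sp.
C7 (3 σ bonds, plus one π bond) has steric number 3: sp2.
C8 carries 4 σ bonds, giving a steric number of 4, so it is sp3.

C1 sp3, C2 sp2, C3 sp, C4 sp2, C5 sp2, C6 sp, C7 sp2, C8 sp3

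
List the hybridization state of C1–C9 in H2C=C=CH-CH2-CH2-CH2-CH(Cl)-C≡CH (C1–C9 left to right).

C1 sp2, C2 sp, C3 sp2, C4 sp3, C5 sp3, C6 sp3, C7 sp3, C8 sp, C9 sp

C1 — 3 σ bonds, plus one π bond. Steric number 3, so sp2.
C2 has 2 σ bonds, plus two π bonds: steric number 2 → sp.
C3 — 3 σ bonds, plus one π bond. Steric number 3, so sp2.
C4: 4 σ bonds; 4 regions of electron density → sp3.
C5 is sp3: 4 σ bonds, 4 electron-density regions.
C6 — 4 σ bonds. Steric number 4, so sp3.
C7 carries 4 σ bonds, giving a steric number of 4, so it is sp3.
C8: 2 σ bonds, plus two π bonds; 2 regions of electron density → sp.
C9 is sp: 2 σ bonds, plus two π bonds, 2 electron-density regions.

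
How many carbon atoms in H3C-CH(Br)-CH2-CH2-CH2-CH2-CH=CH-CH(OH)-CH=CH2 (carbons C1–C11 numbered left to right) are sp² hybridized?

C1: sp3
C2: sp3
C3: sp3
C4: sp3
C5: sp3
C6: sp3
C7: sp2 ✓
C8: sp2 ✓
C9: sp3
C10: sp2 ✓
C11: sp2 ✓
C7, C8, C10, C11 → 4 sp2 carbons.

4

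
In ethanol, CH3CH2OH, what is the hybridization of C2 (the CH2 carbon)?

C2 (the CH2 carbon) is sp3: 4 σ bonds, 4 electron-density regions.

sp^3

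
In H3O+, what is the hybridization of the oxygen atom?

Three σ bonds + one lone pair = steric number 4 → sp3.

sp^3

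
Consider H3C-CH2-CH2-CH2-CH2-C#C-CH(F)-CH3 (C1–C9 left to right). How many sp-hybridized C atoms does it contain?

2

C1: sp3
C2: sp3
C3: sp3
C4: sp3
C5: sp3
C6: sp ✓
C7: sp ✓
C8: sp3
C9: sp3
C6, C7 → 2 sp carbons.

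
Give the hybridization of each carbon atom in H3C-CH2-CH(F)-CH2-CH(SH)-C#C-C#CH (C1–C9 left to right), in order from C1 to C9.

C1 is sp3: 4 σ bonds, 4 electron-density regions.
C2 has 4 σ bonds: steric number 4 → sp3.
C3: 4 σ bonds — 4 electron domains, sp3.
C4: 4 σ bonds; 4 regions of electron density → sp3.
C5 is sp3: 4 σ bonds, 4 electron-density regions.
C6: 2 σ bonds, plus two π bonds; 2 regions of electron density → sp.
C7 (2 σ bonds, plus two π bonds) has steric number 2: sp.
C8: 2 σ bonds, plus two π bonds; 2 regions of electron density → sp.
C9 is sp: 2 σ bonds, plus two π bonds, 2 electron-density regions.

C1 sp3, C2 sp3, C3 sp3, C4 sp3, C5 sp3, C6 sp, C7 sp, C8 sp, C9 sp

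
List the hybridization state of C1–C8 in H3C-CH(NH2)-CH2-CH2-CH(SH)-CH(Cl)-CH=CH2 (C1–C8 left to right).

C1 sp3, C2 sp3, C3 sp3, C4 sp3, C5 sp3, C6 sp3, C7 sp2, C8 sp2

C1 is sp3: 4 σ bonds, 4 electron-density regions.
C2 has 4 σ bonds: steric number 4 → sp3.
C3 is sp3: 4 σ bonds, 4 electron-density regions.
C4 — 4 σ bonds. Steric number 4, so sp3.
C5 is sp3: 4 σ bonds, 4 electron-density regions.
C6: 4 σ bonds — 4 electron domains, sp3.
C7 is sp2: 3 σ bonds, plus one π bond, 3 electron-density regions.
C8 is sp2: 3 σ bonds, plus one π bond, 3 electron-density regions.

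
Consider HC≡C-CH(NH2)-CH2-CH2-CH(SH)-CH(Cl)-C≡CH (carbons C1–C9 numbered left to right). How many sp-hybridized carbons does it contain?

C1: sp ✓
C2: sp ✓
C3: sp3
C4: sp3
C5: sp3
C6: sp3
C7: sp3
C8: sp ✓
C9: sp ✓
C1, C2, C8, C9 → 4 sp carbons.

4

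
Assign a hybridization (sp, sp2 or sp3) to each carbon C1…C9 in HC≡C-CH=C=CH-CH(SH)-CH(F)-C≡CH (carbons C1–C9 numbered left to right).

C1 carries 2 σ bonds, plus two π bonds, giving a steric number of 2, so it is sp.
C2: 2 σ bonds, plus two π bonds; 2 regions of electron density → sp.
C3 (3 σ bonds, plus one π bond) has steric number 3: sp2.
C4 is sp: 2 σ bonds, plus two π bonds, 2 electron-density regions.
C5 has 3 σ bonds, plus one π bond: steric number 3 → sp2.
C6 has 4 σ bonds: steric number 4 → sp3.
C7 — 4 σ bonds. Steric number 4, so sp3.
C8: 2 σ bonds, plus two π bonds; 2 regions of electron density → sp.
C9 (2 σ bonds, plus two π bonds) has steric number 2: sp.

C1 sp, C2 sp, C3 sp2, C4 sp, C5 sp2, C6 sp3, C7 sp3, C8 sp, C9 sp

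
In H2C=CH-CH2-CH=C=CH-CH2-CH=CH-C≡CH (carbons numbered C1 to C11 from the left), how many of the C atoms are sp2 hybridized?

C1: sp2 ✓
C2: sp2 ✓
C3: sp3
C4: sp2 ✓
C5: sp
C6: sp2 ✓
C7: sp3
C8: sp2 ✓
C9: sp2 ✓
C10: sp
C11: sp
C1, C2, C4, C6, C8, C9 → 6 sp2 carbons.

6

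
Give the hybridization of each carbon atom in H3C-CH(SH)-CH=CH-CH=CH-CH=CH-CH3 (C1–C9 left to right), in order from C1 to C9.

C1 has 4 σ bonds: steric number 4 → sp3.
C2 carries 4 σ bonds, giving a steric number of 4, so it is sp3.
C3 has 3 σ bonds, plus one π bond: steric number 3 → sp2.
C4 carries 3 σ bonds, plus one π bond, giving a steric number of 3, so it is sp2.
C5 (3 σ bonds, plus one π bond) has steric number 3: sp2.
C6 carries 3 σ bonds, plus one π bond, giving a steric number of 3, so it is sp2.
C7: 3 σ bonds, plus one π bond; 3 regions of electron density → sp2.
C8 (3 σ bonds, plus one π bond) has steric number 3: sp2.
C9 is sp3: 4 σ bonds, 4 electron-density regions.

C1 sp3, C2 sp3, C3 sp2, C4 sp2, C5 sp2, C6 sp2, C7 sp2, C8 sp2, C9 sp3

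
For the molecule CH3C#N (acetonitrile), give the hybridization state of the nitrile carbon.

sp

The nitrile carbon has 2 σ bonds, plus two π bonds: steric number 2 → sp.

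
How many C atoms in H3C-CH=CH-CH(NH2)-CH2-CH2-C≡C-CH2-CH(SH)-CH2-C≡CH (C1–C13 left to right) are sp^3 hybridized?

7

C1: sp3 ✓
C2: sp2
C3: sp2
C4: sp3 ✓
C5: sp3 ✓
C6: sp3 ✓
C7: sp
C8: sp
C9: sp3 ✓
C10: sp3 ✓
C11: sp3 ✓
C12: sp
C13: sp
C1, C4, C5, C6, C9, C10, C11 → 7 sp3 carbons.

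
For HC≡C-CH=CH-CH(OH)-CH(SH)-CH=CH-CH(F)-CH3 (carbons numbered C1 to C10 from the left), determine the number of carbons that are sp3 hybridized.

C1: sp
C2: sp
C3: sp2
C4: sp2
C5: sp3 ✓
C6: sp3 ✓
C7: sp2
C8: sp2
C9: sp3 ✓
C10: sp3 ✓
C5, C6, C9, C10 → 4 sp3 carbons.

4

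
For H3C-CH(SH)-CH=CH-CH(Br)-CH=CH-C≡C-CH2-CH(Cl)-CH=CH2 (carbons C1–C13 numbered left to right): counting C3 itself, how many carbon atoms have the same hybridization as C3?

6

C3 is sp2 (one π bond).
C1: sp3
C2: sp3
C3: sp2 ✓
C4: sp2 ✓
C5: sp3
C6: sp2 ✓
C7: sp2 ✓
C8: sp
C9: sp
C10: sp3
C11: sp3
C12: sp2 ✓
C13: sp2 ✓
6 carbons are sp2.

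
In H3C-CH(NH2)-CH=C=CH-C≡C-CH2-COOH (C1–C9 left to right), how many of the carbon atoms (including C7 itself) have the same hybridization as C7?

3

C7 is sp (two π bonds).
C1: sp3
C2: sp3
C3: sp2
C4: sp ✓
C5: sp2
C6: sp ✓
C7: sp ✓
C8: sp3
C9: sp2
3 carbons are sp.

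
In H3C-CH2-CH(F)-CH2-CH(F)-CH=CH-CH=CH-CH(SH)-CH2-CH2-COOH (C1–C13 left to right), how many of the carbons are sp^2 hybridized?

5

C1: sp3
C2: sp3
C3: sp3
C4: sp3
C5: sp3
C6: sp2 ✓
C7: sp2 ✓
C8: sp2 ✓
C9: sp2 ✓
C10: sp3
C11: sp3
C12: sp3
C13: sp2 ✓
C6, C7, C8, C9, C13 → 5 sp2 carbons.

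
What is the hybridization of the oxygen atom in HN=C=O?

The oxygen atom — 1 σ bond and 2 lone pairs, plus one π bond. Steric number 3, so sp2.

sp²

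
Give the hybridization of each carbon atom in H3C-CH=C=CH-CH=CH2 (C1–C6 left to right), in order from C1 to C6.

C1 sp3, C2 sp2, C3 sp, C4 sp2, C5 sp2, C6 sp2

C1: 4 σ bonds; 4 regions of electron density → sp3.
C2 has 3 σ bonds, plus one π bond: steric number 3 → sp2.
C3 carries 2 σ bonds, plus two π bonds, giving a steric number of 2, so it is sp.
C4 has 3 σ bonds, plus one π bond: steric number 3 → sp2.
C5 (3 σ bonds, plus one π bond) has steric number 3: sp2.
C6 (3 σ bonds, plus one π bond) has steric number 3: sp2.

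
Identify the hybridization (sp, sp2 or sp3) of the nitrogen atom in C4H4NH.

sp^2

N has three σ bonds; its lone pair occupies the p orbital and is part of the aromatic π system, so N is sp2 (not the sp3 a naive steric count of 4 would give).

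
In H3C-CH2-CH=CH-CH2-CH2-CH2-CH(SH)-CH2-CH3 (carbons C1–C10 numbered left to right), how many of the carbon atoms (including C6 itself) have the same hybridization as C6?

C6 is sp3 (only σ bonds).
C1: sp3 ✓
C2: sp3 ✓
C3: sp2
C4: sp2
C5: sp3 ✓
C6: sp3 ✓
C7: sp3 ✓
C8: sp3 ✓
C9: sp3 ✓
C10: sp3 ✓
8 carbons are sp3.

8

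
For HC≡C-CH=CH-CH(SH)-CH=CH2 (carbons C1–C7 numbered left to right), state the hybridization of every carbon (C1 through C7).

C1 sp, C2 sp, C3 sp2, C4 sp2, C5 sp3, C6 sp2, C7 sp2

C1 is sp: 2 σ bonds, plus two π bonds, 2 electron-density regions.
C2: 2 σ bonds, plus two π bonds — 2 electron domains, sp.
C3 has 3 σ bonds, plus one π bond: steric number 3 → sp2.
C4 (3 σ bonds, plus one π bond) has steric number 3: sp2.
C5 is sp3: 4 σ bonds, 4 electron-density regions.
C6 (3 σ bonds, plus one π bond) has steric number 3: sp2.
C7 carries 3 σ bonds, plus one π bond, giving a steric number of 3, so it is sp2.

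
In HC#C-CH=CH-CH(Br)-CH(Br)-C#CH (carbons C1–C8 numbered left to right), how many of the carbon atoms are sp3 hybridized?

2

C1: sp
C2: sp
C3: sp2
C4: sp2
C5: sp3 ✓
C6: sp3 ✓
C7: sp
C8: sp
C5, C6 → 2 sp3 carbons.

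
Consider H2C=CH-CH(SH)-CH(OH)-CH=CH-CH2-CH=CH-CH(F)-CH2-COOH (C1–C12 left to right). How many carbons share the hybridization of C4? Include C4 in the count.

C4 is sp3 (only σ bonds).
C1: sp2
C2: sp2
C3: sp3 ✓
C4: sp3 ✓
C5: sp2
C6: sp2
C7: sp3 ✓
C8: sp2
C9: sp2
C10: sp3 ✓
C11: sp3 ✓
C12: sp2
5 carbons are sp3.

5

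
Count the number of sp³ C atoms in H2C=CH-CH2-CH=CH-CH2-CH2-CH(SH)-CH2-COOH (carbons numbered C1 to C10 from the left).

C1: sp2
C2: sp2
C3: sp3 ✓
C4: sp2
C5: sp2
C6: sp3 ✓
C7: sp3 ✓
C8: sp3 ✓
C9: sp3 ✓
C10: sp2
C3, C6, C7, C8, C9 → 5 sp3 carbons.

5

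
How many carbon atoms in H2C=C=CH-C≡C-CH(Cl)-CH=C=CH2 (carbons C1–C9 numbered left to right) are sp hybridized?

4

C1: sp2
C2: sp ✓
C3: sp2
C4: sp ✓
C5: sp ✓
C6: sp3
C7: sp2
C8: sp ✓
C9: sp2
C2, C4, C5, C8 → 4 sp carbons.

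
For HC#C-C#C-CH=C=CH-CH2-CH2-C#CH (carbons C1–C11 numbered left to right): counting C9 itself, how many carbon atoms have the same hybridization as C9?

2

C9 is sp3 (only σ bonds).
C1: sp
C2: sp
C3: sp
C4: sp
C5: sp2
C6: sp
C7: sp2
C8: sp3 ✓
C9: sp3 ✓
C10: sp
C11: sp
2 carbons are sp3.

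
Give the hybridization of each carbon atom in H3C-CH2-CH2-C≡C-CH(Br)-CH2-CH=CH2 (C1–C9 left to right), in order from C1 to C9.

C1 sp3, C2 sp3, C3 sp3, C4 sp, C5 sp, C6 sp3, C7 sp3, C8 sp2, C9 sp2

C1 is sp3: 4 σ bonds, 4 electron-density regions.
C2: 4 σ bonds; 4 regions of electron density → sp3.
C3 is sp3: 4 σ bonds, 4 electron-density regions.
C4 — 2 σ bonds, plus two π bonds. Steric number 2, so sp.
C5 — 2 σ bonds, plus two π bonds. Steric number 2, so sp.
C6 has 4 σ bonds: steric number 4 → sp3.
C7 — 4 σ bonds. Steric number 4, so sp3.
C8: 3 σ bonds, plus one π bond — 3 electron domains, sp2.
C9 (3 σ bonds, plus one π bond) has steric number 3: sp2.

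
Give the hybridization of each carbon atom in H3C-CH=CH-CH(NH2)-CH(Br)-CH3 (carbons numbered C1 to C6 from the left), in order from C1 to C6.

C1: 4 σ bonds; 4 regions of electron density → sp3.
C2 (3 σ bonds, plus one π bond) has steric number 3: sp2.
C3 is sp2: 3 σ bonds, plus one π bond, 3 electron-density regions.
C4 has 4 σ bonds: steric number 4 → sp3.
C5 is sp3: 4 σ bonds, 4 electron-density regions.
C6 — 4 σ bonds. Steric number 4, so sp3.

C1 sp3, C2 sp2, C3 sp2, C4 sp3, C5 sp3, C6 sp3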